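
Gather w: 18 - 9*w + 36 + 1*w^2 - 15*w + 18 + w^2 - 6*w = 2*w^2 - 30*w + 72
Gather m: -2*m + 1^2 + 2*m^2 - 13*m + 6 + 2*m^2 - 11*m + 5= 4*m^2 - 26*m + 12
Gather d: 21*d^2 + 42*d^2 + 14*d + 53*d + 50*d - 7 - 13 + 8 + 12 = 63*d^2 + 117*d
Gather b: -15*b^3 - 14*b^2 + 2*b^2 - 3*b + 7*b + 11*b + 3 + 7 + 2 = -15*b^3 - 12*b^2 + 15*b + 12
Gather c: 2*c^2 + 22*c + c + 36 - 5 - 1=2*c^2 + 23*c + 30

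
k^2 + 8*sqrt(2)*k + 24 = (k + 2*sqrt(2))*(k + 6*sqrt(2))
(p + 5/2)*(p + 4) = p^2 + 13*p/2 + 10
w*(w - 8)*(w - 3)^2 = w^4 - 14*w^3 + 57*w^2 - 72*w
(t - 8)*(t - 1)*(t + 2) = t^3 - 7*t^2 - 10*t + 16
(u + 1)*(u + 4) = u^2 + 5*u + 4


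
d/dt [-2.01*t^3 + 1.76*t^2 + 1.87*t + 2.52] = -6.03*t^2 + 3.52*t + 1.87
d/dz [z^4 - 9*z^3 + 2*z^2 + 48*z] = 4*z^3 - 27*z^2 + 4*z + 48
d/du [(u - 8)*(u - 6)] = 2*u - 14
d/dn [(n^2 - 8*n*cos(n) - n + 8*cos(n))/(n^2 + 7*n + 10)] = (-(2*n + 7)*(n^2 - 8*n*cos(n) - n + 8*cos(n)) + (n^2 + 7*n + 10)*(8*n*sin(n) + 2*n - 8*sqrt(2)*sin(n + pi/4) - 1))/(n^2 + 7*n + 10)^2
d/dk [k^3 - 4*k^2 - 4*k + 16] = 3*k^2 - 8*k - 4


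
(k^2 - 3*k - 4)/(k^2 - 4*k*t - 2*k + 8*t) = (k^2 - 3*k - 4)/(k^2 - 4*k*t - 2*k + 8*t)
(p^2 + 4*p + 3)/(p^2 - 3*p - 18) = (p + 1)/(p - 6)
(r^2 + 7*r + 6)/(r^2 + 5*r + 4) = (r + 6)/(r + 4)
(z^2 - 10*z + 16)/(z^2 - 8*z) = (z - 2)/z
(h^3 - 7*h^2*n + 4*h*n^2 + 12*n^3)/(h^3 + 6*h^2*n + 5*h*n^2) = (h^2 - 8*h*n + 12*n^2)/(h*(h + 5*n))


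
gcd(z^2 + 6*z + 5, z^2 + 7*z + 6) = z + 1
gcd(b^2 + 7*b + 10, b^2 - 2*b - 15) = 1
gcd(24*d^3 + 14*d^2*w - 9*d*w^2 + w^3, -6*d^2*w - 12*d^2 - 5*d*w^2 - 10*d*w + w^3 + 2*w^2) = -6*d^2 - 5*d*w + w^2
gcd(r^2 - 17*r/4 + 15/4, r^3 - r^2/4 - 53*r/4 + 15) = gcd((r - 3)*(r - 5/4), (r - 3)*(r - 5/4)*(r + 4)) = r^2 - 17*r/4 + 15/4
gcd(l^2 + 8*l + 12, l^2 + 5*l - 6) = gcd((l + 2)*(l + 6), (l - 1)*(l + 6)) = l + 6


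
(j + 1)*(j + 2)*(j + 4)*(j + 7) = j^4 + 14*j^3 + 63*j^2 + 106*j + 56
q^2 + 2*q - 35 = (q - 5)*(q + 7)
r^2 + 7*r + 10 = (r + 2)*(r + 5)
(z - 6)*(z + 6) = z^2 - 36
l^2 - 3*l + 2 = (l - 2)*(l - 1)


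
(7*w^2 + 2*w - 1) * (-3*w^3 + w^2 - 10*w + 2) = -21*w^5 + w^4 - 65*w^3 - 7*w^2 + 14*w - 2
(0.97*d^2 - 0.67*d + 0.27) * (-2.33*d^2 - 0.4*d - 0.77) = -2.2601*d^4 + 1.1731*d^3 - 1.108*d^2 + 0.4079*d - 0.2079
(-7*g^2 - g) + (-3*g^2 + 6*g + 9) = -10*g^2 + 5*g + 9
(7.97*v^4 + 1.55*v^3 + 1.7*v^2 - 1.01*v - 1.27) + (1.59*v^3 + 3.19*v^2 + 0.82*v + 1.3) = 7.97*v^4 + 3.14*v^3 + 4.89*v^2 - 0.19*v + 0.03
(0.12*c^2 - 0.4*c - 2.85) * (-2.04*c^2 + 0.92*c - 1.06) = -0.2448*c^4 + 0.9264*c^3 + 5.3188*c^2 - 2.198*c + 3.021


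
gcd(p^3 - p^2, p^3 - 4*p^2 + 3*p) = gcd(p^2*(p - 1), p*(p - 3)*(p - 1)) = p^2 - p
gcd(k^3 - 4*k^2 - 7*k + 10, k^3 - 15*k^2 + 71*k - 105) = k - 5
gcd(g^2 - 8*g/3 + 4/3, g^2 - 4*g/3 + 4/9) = g - 2/3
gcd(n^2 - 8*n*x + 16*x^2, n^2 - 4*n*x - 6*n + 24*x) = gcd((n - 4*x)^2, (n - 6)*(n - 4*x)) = -n + 4*x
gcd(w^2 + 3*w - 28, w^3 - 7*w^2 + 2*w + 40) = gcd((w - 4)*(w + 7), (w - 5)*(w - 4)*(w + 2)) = w - 4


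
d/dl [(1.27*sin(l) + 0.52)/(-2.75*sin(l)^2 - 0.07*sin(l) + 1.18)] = (3.4925*sin(l)^2 + 2.86*sin(l) + 1.535)*cos(l)/(7.5625*sin(l)^4 + 0.385*sin(l)^3 - 6.4851*sin(l)^2 - 0.1652*sin(l) + 1.3924)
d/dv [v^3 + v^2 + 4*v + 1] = 3*v^2 + 2*v + 4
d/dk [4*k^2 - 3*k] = 8*k - 3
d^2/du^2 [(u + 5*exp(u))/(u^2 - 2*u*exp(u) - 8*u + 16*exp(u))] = (8*(u + 5*exp(u))*(u*exp(u) - u - 7*exp(u) + 4)^2 + 2*(-(u + 5*exp(u))*(-u*exp(u) + 6*exp(u) + 1) + 2*(5*exp(u) + 1)*(u*exp(u) - u - 7*exp(u) + 4))*(u^2 - 2*u*exp(u) - 8*u + 16*exp(u)) + 5*(u^2 - 2*u*exp(u) - 8*u + 16*exp(u))^2*exp(u))/(u^2 - 2*u*exp(u) - 8*u + 16*exp(u))^3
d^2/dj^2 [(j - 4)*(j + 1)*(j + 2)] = 6*j - 2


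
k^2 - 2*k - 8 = (k - 4)*(k + 2)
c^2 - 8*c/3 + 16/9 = (c - 4/3)^2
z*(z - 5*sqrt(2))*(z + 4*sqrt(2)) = z^3 - sqrt(2)*z^2 - 40*z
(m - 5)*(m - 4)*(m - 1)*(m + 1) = m^4 - 9*m^3 + 19*m^2 + 9*m - 20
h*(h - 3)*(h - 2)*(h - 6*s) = h^4 - 6*h^3*s - 5*h^3 + 30*h^2*s + 6*h^2 - 36*h*s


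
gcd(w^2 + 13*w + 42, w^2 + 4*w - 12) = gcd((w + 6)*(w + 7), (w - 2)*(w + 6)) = w + 6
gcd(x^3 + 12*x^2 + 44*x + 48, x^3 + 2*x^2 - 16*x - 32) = x^2 + 6*x + 8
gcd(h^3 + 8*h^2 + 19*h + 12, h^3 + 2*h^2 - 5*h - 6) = h^2 + 4*h + 3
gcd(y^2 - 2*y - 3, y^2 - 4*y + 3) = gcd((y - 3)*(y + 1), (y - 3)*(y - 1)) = y - 3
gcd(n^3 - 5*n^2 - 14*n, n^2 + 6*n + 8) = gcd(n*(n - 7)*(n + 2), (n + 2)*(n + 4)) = n + 2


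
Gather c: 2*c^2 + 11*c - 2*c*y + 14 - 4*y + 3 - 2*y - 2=2*c^2 + c*(11 - 2*y) - 6*y + 15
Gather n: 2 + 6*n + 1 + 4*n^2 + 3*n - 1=4*n^2 + 9*n + 2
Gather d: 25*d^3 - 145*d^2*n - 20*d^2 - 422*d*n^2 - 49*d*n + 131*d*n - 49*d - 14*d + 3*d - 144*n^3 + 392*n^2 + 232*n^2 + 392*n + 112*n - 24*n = 25*d^3 + d^2*(-145*n - 20) + d*(-422*n^2 + 82*n - 60) - 144*n^3 + 624*n^2 + 480*n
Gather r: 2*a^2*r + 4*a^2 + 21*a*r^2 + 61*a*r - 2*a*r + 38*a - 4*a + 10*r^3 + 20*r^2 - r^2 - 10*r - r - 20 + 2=4*a^2 + 34*a + 10*r^3 + r^2*(21*a + 19) + r*(2*a^2 + 59*a - 11) - 18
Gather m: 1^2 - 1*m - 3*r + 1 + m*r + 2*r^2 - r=m*(r - 1) + 2*r^2 - 4*r + 2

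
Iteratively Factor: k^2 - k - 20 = (k + 4)*(k - 5)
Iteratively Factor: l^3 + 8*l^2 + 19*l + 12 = (l + 4)*(l^2 + 4*l + 3) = (l + 1)*(l + 4)*(l + 3)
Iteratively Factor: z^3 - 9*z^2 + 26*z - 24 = (z - 3)*(z^2 - 6*z + 8) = (z - 4)*(z - 3)*(z - 2)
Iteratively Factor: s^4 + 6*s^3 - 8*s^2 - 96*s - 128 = (s + 4)*(s^3 + 2*s^2 - 16*s - 32) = (s - 4)*(s + 4)*(s^2 + 6*s + 8) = (s - 4)*(s + 2)*(s + 4)*(s + 4)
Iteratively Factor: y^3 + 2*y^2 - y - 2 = (y - 1)*(y^2 + 3*y + 2) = (y - 1)*(y + 1)*(y + 2)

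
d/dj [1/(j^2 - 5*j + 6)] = (5 - 2*j)/(j^2 - 5*j + 6)^2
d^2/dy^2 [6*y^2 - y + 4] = 12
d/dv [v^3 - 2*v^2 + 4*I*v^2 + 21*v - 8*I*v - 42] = 3*v^2 + v*(-4 + 8*I) + 21 - 8*I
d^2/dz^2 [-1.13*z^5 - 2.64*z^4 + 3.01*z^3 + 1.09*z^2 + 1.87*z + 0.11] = -22.6*z^3 - 31.68*z^2 + 18.06*z + 2.18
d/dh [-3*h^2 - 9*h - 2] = -6*h - 9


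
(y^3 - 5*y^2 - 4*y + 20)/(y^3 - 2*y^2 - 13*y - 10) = (y - 2)/(y + 1)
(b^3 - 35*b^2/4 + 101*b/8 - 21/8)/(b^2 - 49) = (8*b^2 - 14*b + 3)/(8*(b + 7))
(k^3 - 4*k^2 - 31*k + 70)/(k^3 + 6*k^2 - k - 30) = (k - 7)/(k + 3)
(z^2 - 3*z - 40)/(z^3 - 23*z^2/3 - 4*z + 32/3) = 3*(z + 5)/(3*z^2 + z - 4)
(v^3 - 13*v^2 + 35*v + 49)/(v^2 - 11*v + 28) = (v^2 - 6*v - 7)/(v - 4)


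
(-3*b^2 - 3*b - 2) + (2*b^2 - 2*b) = -b^2 - 5*b - 2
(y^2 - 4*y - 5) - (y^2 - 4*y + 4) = -9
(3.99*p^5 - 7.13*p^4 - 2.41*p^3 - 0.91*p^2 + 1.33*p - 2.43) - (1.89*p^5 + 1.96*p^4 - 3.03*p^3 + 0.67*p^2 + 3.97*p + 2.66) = 2.1*p^5 - 9.09*p^4 + 0.62*p^3 - 1.58*p^2 - 2.64*p - 5.09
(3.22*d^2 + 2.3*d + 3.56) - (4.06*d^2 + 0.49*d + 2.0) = -0.839999999999999*d^2 + 1.81*d + 1.56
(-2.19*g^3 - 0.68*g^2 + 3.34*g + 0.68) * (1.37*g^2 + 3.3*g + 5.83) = -3.0003*g^5 - 8.1586*g^4 - 10.4359*g^3 + 7.9892*g^2 + 21.7162*g + 3.9644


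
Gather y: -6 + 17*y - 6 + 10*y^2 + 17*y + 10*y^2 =20*y^2 + 34*y - 12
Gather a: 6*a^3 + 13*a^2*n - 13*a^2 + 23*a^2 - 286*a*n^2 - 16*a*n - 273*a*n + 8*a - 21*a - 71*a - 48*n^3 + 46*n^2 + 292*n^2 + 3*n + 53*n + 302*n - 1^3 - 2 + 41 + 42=6*a^3 + a^2*(13*n + 10) + a*(-286*n^2 - 289*n - 84) - 48*n^3 + 338*n^2 + 358*n + 80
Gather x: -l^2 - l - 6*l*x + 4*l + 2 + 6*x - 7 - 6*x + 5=-l^2 - 6*l*x + 3*l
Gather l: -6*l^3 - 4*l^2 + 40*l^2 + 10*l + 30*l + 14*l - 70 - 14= -6*l^3 + 36*l^2 + 54*l - 84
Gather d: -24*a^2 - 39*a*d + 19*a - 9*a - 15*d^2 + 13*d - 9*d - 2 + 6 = -24*a^2 + 10*a - 15*d^2 + d*(4 - 39*a) + 4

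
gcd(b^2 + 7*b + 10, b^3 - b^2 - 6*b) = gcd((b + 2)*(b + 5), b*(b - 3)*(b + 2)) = b + 2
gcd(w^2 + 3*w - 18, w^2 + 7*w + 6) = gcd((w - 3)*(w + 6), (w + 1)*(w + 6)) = w + 6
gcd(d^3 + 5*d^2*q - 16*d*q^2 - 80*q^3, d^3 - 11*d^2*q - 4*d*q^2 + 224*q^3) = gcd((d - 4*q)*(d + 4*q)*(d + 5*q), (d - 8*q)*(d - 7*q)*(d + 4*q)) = d + 4*q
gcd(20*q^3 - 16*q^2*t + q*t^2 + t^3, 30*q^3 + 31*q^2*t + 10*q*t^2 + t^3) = 5*q + t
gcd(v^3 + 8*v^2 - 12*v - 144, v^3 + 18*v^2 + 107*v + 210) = v + 6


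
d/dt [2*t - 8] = 2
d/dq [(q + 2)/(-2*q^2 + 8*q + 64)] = (-q^2/2 + 2*q + (q - 2)*(q + 2) + 16)/(-q^2 + 4*q + 32)^2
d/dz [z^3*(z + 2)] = z^2*(4*z + 6)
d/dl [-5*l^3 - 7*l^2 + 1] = l*(-15*l - 14)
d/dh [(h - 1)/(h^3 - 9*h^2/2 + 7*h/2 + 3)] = 2*(-4*h^3 + 15*h^2 - 18*h + 13)/(4*h^6 - 36*h^5 + 109*h^4 - 102*h^3 - 59*h^2 + 84*h + 36)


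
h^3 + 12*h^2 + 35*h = h*(h + 5)*(h + 7)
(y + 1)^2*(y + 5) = y^3 + 7*y^2 + 11*y + 5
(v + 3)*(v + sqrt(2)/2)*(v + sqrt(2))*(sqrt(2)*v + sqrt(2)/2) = sqrt(2)*v^4 + 3*v^3 + 7*sqrt(2)*v^3/2 + 5*sqrt(2)*v^2/2 + 21*v^2/2 + 9*v/2 + 7*sqrt(2)*v/2 + 3*sqrt(2)/2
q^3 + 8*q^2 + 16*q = q*(q + 4)^2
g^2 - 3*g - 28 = (g - 7)*(g + 4)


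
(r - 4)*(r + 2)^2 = r^3 - 12*r - 16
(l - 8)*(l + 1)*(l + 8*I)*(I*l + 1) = I*l^4 - 7*l^3 - 7*I*l^3 + 49*l^2 + 56*l - 56*I*l - 64*I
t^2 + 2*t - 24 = (t - 4)*(t + 6)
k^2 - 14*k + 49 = (k - 7)^2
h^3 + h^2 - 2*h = h*(h - 1)*(h + 2)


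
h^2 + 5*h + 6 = (h + 2)*(h + 3)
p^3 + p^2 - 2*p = p*(p - 1)*(p + 2)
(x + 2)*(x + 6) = x^2 + 8*x + 12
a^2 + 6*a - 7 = (a - 1)*(a + 7)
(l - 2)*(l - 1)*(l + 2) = l^3 - l^2 - 4*l + 4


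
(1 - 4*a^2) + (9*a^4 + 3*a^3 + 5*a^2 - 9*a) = 9*a^4 + 3*a^3 + a^2 - 9*a + 1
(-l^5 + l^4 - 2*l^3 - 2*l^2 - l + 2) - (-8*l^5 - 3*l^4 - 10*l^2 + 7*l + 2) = 7*l^5 + 4*l^4 - 2*l^3 + 8*l^2 - 8*l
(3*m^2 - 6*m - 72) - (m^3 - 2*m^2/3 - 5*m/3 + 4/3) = -m^3 + 11*m^2/3 - 13*m/3 - 220/3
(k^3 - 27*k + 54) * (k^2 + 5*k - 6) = k^5 + 5*k^4 - 33*k^3 - 81*k^2 + 432*k - 324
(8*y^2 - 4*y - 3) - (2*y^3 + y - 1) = -2*y^3 + 8*y^2 - 5*y - 2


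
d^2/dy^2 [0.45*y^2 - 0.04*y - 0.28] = 0.900000000000000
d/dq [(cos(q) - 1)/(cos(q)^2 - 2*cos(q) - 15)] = (cos(q)^2 - 2*cos(q) + 17)*sin(q)/(sin(q)^2 + 2*cos(q) + 14)^2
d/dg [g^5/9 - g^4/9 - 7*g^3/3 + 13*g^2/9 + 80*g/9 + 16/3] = 5*g^4/9 - 4*g^3/9 - 7*g^2 + 26*g/9 + 80/9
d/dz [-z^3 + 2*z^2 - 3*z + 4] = -3*z^2 + 4*z - 3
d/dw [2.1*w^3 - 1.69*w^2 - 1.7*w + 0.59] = 6.3*w^2 - 3.38*w - 1.7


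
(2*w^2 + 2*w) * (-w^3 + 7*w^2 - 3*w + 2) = -2*w^5 + 12*w^4 + 8*w^3 - 2*w^2 + 4*w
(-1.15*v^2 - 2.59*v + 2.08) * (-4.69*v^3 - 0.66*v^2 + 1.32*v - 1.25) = 5.3935*v^5 + 12.9061*v^4 - 9.5638*v^3 - 3.3541*v^2 + 5.9831*v - 2.6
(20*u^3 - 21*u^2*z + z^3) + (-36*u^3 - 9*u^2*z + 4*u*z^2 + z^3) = -16*u^3 - 30*u^2*z + 4*u*z^2 + 2*z^3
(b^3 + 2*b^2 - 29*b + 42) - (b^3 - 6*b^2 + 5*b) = 8*b^2 - 34*b + 42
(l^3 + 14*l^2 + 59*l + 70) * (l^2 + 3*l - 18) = l^5 + 17*l^4 + 83*l^3 - 5*l^2 - 852*l - 1260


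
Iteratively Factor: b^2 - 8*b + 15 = (b - 5)*(b - 3)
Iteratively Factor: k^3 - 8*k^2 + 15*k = (k - 3)*(k^2 - 5*k) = (k - 5)*(k - 3)*(k)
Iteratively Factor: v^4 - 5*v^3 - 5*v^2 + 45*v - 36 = (v - 3)*(v^3 - 2*v^2 - 11*v + 12) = (v - 3)*(v - 1)*(v^2 - v - 12) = (v - 3)*(v - 1)*(v + 3)*(v - 4)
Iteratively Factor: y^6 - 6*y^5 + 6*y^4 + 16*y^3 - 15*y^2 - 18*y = (y)*(y^5 - 6*y^4 + 6*y^3 + 16*y^2 - 15*y - 18) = y*(y + 1)*(y^4 - 7*y^3 + 13*y^2 + 3*y - 18) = y*(y - 3)*(y + 1)*(y^3 - 4*y^2 + y + 6) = y*(y - 3)*(y + 1)^2*(y^2 - 5*y + 6) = y*(y - 3)*(y - 2)*(y + 1)^2*(y - 3)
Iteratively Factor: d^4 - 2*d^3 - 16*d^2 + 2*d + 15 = (d - 5)*(d^3 + 3*d^2 - d - 3) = (d - 5)*(d + 3)*(d^2 - 1) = (d - 5)*(d - 1)*(d + 3)*(d + 1)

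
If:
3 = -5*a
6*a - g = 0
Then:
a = -3/5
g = -18/5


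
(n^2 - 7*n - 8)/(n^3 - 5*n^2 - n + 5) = (n - 8)/(n^2 - 6*n + 5)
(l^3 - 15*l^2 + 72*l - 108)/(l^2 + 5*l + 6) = (l^3 - 15*l^2 + 72*l - 108)/(l^2 + 5*l + 6)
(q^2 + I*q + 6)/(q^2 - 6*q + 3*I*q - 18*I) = (q - 2*I)/(q - 6)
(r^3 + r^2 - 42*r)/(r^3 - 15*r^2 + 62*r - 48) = r*(r + 7)/(r^2 - 9*r + 8)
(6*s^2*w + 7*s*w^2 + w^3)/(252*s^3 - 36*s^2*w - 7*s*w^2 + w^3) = w*(s + w)/(42*s^2 - 13*s*w + w^2)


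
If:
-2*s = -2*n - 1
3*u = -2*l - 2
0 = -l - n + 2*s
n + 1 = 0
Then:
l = 0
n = -1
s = -1/2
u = -2/3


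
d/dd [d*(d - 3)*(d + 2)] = 3*d^2 - 2*d - 6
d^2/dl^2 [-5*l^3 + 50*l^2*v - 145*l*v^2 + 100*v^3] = -30*l + 100*v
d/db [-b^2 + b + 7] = 1 - 2*b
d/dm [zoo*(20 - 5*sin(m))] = zoo*cos(m)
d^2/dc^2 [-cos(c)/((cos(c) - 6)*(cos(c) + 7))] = (-(1 - cos(c)^2)^2 + cos(c)^5 + 250*cos(c)^3 + 40*cos(c)^2 + 1512*cos(c) - 83)/((cos(c) - 6)^3*(cos(c) + 7)^3)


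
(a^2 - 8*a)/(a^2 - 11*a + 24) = a/(a - 3)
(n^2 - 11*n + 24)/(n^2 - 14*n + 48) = (n - 3)/(n - 6)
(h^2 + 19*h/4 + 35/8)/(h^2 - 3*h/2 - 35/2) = (h + 5/4)/(h - 5)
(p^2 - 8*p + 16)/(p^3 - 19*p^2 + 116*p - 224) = (p - 4)/(p^2 - 15*p + 56)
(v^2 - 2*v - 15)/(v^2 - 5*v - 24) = (v - 5)/(v - 8)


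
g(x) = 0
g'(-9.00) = 0.00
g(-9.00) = 0.00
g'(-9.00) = 0.00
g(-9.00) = 0.00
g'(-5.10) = 0.00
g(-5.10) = 0.00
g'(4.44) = 0.00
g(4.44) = 0.00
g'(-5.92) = 0.00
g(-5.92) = 0.00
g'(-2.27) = 0.00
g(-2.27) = 0.00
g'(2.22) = 0.00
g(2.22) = 0.00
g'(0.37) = 0.00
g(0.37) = 0.00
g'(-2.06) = 0.00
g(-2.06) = 0.00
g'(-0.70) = 0.00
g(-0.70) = 0.00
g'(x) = 0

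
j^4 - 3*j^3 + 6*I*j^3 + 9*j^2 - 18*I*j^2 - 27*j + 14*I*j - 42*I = (j - 3)*(j - 2*I)*(j + I)*(j + 7*I)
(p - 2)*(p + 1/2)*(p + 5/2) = p^3 + p^2 - 19*p/4 - 5/2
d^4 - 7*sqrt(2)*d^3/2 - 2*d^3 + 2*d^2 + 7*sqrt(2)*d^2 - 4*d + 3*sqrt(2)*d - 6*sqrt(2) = (d - 2)*(d - 3*sqrt(2))*(d - sqrt(2))*(d + sqrt(2)/2)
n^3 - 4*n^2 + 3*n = n*(n - 3)*(n - 1)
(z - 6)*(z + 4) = z^2 - 2*z - 24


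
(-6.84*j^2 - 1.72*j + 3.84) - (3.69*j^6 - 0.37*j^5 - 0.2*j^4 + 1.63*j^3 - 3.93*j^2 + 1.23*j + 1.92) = -3.69*j^6 + 0.37*j^5 + 0.2*j^4 - 1.63*j^3 - 2.91*j^2 - 2.95*j + 1.92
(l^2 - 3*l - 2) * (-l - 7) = -l^3 - 4*l^2 + 23*l + 14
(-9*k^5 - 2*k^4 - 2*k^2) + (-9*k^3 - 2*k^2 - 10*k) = -9*k^5 - 2*k^4 - 9*k^3 - 4*k^2 - 10*k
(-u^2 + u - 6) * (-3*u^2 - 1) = 3*u^4 - 3*u^3 + 19*u^2 - u + 6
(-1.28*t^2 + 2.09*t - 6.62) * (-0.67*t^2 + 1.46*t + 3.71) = 0.8576*t^4 - 3.2691*t^3 + 2.738*t^2 - 1.9113*t - 24.5602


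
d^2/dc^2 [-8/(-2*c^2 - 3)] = 96*(2*c^2 - 1)/(2*c^2 + 3)^3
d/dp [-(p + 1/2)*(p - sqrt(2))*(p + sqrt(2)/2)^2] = -4*p^3 - 3*p^2/2 + 3*p + sqrt(2)/2 + 3/4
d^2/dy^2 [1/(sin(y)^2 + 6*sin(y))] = 2*(-2*sin(y) - 9 - 15/sin(y) + 18/sin(y)^2 + 36/sin(y)^3)/(sin(y) + 6)^3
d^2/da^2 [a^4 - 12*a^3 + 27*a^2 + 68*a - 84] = 12*a^2 - 72*a + 54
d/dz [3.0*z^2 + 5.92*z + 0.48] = 6.0*z + 5.92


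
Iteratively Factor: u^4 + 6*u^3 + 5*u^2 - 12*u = (u + 4)*(u^3 + 2*u^2 - 3*u) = u*(u + 4)*(u^2 + 2*u - 3) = u*(u - 1)*(u + 4)*(u + 3)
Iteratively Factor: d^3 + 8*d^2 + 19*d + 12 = (d + 3)*(d^2 + 5*d + 4) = (d + 3)*(d + 4)*(d + 1)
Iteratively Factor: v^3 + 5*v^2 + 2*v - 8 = (v + 2)*(v^2 + 3*v - 4) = (v + 2)*(v + 4)*(v - 1)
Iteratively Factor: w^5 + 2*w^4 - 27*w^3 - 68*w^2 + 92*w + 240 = (w + 3)*(w^4 - w^3 - 24*w^2 + 4*w + 80) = (w - 5)*(w + 3)*(w^3 + 4*w^2 - 4*w - 16) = (w - 5)*(w + 2)*(w + 3)*(w^2 + 2*w - 8) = (w - 5)*(w - 2)*(w + 2)*(w + 3)*(w + 4)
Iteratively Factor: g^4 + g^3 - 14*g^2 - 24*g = (g + 2)*(g^3 - g^2 - 12*g) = g*(g + 2)*(g^2 - g - 12) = g*(g + 2)*(g + 3)*(g - 4)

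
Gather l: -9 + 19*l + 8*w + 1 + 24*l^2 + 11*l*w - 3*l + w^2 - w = 24*l^2 + l*(11*w + 16) + w^2 + 7*w - 8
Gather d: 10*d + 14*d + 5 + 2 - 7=24*d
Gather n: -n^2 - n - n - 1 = -n^2 - 2*n - 1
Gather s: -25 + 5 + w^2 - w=w^2 - w - 20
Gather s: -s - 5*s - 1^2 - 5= -6*s - 6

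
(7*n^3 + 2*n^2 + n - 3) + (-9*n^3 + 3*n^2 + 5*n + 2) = -2*n^3 + 5*n^2 + 6*n - 1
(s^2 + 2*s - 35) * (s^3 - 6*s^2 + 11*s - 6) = s^5 - 4*s^4 - 36*s^3 + 226*s^2 - 397*s + 210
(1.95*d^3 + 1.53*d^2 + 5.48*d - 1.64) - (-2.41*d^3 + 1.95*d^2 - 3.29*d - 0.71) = 4.36*d^3 - 0.42*d^2 + 8.77*d - 0.93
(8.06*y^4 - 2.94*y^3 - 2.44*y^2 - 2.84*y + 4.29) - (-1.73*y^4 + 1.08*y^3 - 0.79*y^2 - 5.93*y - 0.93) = 9.79*y^4 - 4.02*y^3 - 1.65*y^2 + 3.09*y + 5.22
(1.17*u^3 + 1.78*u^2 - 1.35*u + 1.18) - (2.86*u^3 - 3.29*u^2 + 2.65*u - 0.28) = -1.69*u^3 + 5.07*u^2 - 4.0*u + 1.46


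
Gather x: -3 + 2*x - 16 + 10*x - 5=12*x - 24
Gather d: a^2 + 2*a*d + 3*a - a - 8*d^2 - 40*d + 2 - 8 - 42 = a^2 + 2*a - 8*d^2 + d*(2*a - 40) - 48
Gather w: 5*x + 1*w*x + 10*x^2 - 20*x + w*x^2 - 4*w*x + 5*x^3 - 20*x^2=w*(x^2 - 3*x) + 5*x^3 - 10*x^2 - 15*x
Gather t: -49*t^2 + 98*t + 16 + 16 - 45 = -49*t^2 + 98*t - 13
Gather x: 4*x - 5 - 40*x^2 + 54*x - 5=-40*x^2 + 58*x - 10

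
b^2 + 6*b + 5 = (b + 1)*(b + 5)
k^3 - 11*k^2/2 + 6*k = k*(k - 4)*(k - 3/2)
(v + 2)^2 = v^2 + 4*v + 4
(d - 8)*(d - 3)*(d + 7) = d^3 - 4*d^2 - 53*d + 168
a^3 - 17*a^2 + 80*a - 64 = (a - 8)^2*(a - 1)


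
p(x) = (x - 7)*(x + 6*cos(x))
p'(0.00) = -1.00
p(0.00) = -42.00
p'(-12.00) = 35.23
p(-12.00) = 131.80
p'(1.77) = 26.11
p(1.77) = -3.05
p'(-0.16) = -8.24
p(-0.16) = -41.27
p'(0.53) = 18.86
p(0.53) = -36.92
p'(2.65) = 5.33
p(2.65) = 11.48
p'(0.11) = 3.72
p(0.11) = -41.85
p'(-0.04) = -2.77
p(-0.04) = -41.92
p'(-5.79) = 23.04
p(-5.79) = 6.46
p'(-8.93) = -75.53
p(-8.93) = 226.37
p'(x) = x + (1 - 6*sin(x))*(x - 7) + 6*cos(x) = x + (7 - x)*(6*sin(x) - 1) + 6*cos(x)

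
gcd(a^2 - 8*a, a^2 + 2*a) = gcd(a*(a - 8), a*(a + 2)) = a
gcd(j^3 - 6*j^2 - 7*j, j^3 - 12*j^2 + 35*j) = j^2 - 7*j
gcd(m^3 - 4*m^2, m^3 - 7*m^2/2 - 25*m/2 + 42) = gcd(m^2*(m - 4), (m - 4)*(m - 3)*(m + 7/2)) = m - 4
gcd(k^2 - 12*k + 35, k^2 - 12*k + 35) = k^2 - 12*k + 35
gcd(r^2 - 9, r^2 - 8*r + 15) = r - 3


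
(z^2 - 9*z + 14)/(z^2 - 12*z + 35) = (z - 2)/(z - 5)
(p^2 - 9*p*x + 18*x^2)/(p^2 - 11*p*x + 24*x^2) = (-p + 6*x)/(-p + 8*x)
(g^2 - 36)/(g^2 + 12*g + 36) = (g - 6)/(g + 6)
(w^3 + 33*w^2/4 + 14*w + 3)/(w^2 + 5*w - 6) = (4*w^2 + 9*w + 2)/(4*(w - 1))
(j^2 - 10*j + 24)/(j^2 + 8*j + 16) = (j^2 - 10*j + 24)/(j^2 + 8*j + 16)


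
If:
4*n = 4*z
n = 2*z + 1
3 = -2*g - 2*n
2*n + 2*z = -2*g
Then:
No Solution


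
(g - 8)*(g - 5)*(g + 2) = g^3 - 11*g^2 + 14*g + 80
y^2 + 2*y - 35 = (y - 5)*(y + 7)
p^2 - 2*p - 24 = (p - 6)*(p + 4)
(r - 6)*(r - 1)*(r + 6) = r^3 - r^2 - 36*r + 36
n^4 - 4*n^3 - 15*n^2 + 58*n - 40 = (n - 5)*(n - 2)*(n - 1)*(n + 4)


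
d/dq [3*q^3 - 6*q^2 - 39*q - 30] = 9*q^2 - 12*q - 39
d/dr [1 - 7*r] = -7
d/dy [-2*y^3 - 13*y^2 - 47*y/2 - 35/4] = -6*y^2 - 26*y - 47/2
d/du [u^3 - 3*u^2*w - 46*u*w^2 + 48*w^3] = 3*u^2 - 6*u*w - 46*w^2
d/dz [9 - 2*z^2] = -4*z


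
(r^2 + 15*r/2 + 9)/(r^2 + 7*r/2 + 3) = (r + 6)/(r + 2)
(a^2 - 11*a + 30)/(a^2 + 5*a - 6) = (a^2 - 11*a + 30)/(a^2 + 5*a - 6)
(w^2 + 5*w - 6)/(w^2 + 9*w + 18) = (w - 1)/(w + 3)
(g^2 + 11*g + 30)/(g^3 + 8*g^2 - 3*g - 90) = 1/(g - 3)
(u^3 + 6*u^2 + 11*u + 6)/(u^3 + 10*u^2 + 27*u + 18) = (u + 2)/(u + 6)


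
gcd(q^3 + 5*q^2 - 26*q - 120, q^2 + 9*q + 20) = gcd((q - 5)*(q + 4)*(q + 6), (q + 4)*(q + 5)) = q + 4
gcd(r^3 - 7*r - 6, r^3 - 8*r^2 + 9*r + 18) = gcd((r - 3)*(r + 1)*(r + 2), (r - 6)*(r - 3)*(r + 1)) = r^2 - 2*r - 3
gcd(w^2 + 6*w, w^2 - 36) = w + 6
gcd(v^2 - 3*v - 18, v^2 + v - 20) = 1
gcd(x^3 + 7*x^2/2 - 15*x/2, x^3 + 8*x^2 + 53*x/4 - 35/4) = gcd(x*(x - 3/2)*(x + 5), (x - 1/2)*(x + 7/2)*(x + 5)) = x + 5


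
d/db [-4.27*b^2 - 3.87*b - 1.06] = -8.54*b - 3.87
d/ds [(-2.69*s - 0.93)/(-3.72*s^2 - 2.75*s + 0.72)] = (10.0068*s^2 + 7.3975*s - (2.69*s + 0.93)*(7.44*s + 2.75) - 1.9368)/(3.72*s^2 + 2.75*s - 0.72)^2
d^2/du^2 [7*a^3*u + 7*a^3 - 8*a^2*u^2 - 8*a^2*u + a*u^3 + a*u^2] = 2*a*(-8*a + 3*u + 1)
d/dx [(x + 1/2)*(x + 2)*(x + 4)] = 3*x^2 + 13*x + 11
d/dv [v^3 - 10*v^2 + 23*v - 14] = 3*v^2 - 20*v + 23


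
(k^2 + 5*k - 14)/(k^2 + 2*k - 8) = (k + 7)/(k + 4)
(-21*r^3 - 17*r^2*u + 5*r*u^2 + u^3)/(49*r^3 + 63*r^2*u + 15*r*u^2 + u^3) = (-3*r + u)/(7*r + u)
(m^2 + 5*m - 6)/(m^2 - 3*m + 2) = (m + 6)/(m - 2)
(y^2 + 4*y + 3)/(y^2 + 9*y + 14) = (y^2 + 4*y + 3)/(y^2 + 9*y + 14)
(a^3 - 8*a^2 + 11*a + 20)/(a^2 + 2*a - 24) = (a^2 - 4*a - 5)/(a + 6)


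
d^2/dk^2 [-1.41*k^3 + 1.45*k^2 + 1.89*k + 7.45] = 2.9 - 8.46*k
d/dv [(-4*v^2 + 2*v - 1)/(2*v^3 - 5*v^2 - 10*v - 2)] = 2*(4*v^4 - 4*v^3 + 28*v^2 + 3*v - 7)/(4*v^6 - 20*v^5 - 15*v^4 + 92*v^3 + 120*v^2 + 40*v + 4)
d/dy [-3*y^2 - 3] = -6*y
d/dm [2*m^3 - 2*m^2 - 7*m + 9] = 6*m^2 - 4*m - 7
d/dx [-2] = 0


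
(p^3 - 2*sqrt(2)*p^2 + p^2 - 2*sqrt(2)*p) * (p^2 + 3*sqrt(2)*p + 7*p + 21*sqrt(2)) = p^5 + sqrt(2)*p^4 + 8*p^4 - 5*p^3 + 8*sqrt(2)*p^3 - 96*p^2 + 7*sqrt(2)*p^2 - 84*p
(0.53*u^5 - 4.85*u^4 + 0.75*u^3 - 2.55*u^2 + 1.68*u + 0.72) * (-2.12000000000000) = -1.1236*u^5 + 10.282*u^4 - 1.59*u^3 + 5.406*u^2 - 3.5616*u - 1.5264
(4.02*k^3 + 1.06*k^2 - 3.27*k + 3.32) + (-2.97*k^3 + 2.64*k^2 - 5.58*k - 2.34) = 1.05*k^3 + 3.7*k^2 - 8.85*k + 0.98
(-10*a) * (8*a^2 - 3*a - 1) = -80*a^3 + 30*a^2 + 10*a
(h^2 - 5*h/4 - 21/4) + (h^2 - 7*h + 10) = 2*h^2 - 33*h/4 + 19/4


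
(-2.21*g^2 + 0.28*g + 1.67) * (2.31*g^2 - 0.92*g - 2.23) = -5.1051*g^4 + 2.68*g^3 + 8.5284*g^2 - 2.1608*g - 3.7241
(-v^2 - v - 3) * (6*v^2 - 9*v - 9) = -6*v^4 + 3*v^3 + 36*v + 27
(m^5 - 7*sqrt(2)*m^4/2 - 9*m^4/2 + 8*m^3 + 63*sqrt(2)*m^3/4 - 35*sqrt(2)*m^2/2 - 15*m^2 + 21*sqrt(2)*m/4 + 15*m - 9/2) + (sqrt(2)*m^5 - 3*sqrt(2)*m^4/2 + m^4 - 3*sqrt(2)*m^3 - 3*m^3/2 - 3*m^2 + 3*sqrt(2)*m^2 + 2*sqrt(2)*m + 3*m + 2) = m^5 + sqrt(2)*m^5 - 5*sqrt(2)*m^4 - 7*m^4/2 + 13*m^3/2 + 51*sqrt(2)*m^3/4 - 29*sqrt(2)*m^2/2 - 18*m^2 + 29*sqrt(2)*m/4 + 18*m - 5/2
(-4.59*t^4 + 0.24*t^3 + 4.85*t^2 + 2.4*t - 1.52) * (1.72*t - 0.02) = -7.8948*t^5 + 0.5046*t^4 + 8.3372*t^3 + 4.031*t^2 - 2.6624*t + 0.0304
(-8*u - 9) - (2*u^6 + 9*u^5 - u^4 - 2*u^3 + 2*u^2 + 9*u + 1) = -2*u^6 - 9*u^5 + u^4 + 2*u^3 - 2*u^2 - 17*u - 10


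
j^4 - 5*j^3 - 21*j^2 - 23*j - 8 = (j - 8)*(j + 1)^3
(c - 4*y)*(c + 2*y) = c^2 - 2*c*y - 8*y^2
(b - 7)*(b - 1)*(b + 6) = b^3 - 2*b^2 - 41*b + 42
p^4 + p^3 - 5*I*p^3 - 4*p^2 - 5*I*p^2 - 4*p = p*(p + 1)*(p - 4*I)*(p - I)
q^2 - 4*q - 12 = (q - 6)*(q + 2)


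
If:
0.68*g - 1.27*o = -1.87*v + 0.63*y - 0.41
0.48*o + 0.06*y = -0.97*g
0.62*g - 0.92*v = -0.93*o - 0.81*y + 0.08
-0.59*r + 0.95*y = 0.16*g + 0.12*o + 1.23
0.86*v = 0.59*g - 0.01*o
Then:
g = -0.11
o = 0.24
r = -2.40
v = -0.08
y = -0.18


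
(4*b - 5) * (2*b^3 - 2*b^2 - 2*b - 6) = 8*b^4 - 18*b^3 + 2*b^2 - 14*b + 30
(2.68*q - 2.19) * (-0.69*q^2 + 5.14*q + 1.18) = -1.8492*q^3 + 15.2863*q^2 - 8.0942*q - 2.5842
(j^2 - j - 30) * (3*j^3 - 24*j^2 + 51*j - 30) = 3*j^5 - 27*j^4 - 15*j^3 + 639*j^2 - 1500*j + 900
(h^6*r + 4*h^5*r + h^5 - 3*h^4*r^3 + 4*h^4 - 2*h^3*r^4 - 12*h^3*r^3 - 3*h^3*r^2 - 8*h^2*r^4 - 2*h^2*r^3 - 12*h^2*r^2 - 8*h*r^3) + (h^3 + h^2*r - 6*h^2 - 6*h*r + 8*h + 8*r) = h^6*r + 4*h^5*r + h^5 - 3*h^4*r^3 + 4*h^4 - 2*h^3*r^4 - 12*h^3*r^3 - 3*h^3*r^2 + h^3 - 8*h^2*r^4 - 2*h^2*r^3 - 12*h^2*r^2 + h^2*r - 6*h^2 - 8*h*r^3 - 6*h*r + 8*h + 8*r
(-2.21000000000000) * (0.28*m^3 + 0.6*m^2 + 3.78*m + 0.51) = -0.6188*m^3 - 1.326*m^2 - 8.3538*m - 1.1271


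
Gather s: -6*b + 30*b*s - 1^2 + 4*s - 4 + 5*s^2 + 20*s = -6*b + 5*s^2 + s*(30*b + 24) - 5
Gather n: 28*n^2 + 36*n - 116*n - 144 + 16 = 28*n^2 - 80*n - 128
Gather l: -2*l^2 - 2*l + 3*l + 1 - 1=-2*l^2 + l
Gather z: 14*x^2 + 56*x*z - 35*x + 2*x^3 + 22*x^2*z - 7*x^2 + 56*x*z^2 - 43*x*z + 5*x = 2*x^3 + 7*x^2 + 56*x*z^2 - 30*x + z*(22*x^2 + 13*x)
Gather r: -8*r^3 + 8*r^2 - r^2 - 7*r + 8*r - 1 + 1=-8*r^3 + 7*r^2 + r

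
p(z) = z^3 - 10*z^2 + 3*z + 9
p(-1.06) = -6.61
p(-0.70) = 1.66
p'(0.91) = -12.72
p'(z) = 3*z^2 - 20*z + 3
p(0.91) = 4.20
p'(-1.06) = 27.57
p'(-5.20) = 188.12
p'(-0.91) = 23.68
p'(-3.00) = 90.00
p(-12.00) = -3195.00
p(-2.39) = -68.94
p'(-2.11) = 58.56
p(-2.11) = -51.24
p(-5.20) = -417.61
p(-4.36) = -277.06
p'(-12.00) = 675.00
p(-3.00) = -117.00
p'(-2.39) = 67.94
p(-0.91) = -2.76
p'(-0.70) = 18.47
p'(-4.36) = 147.23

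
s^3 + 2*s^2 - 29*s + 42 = (s - 3)*(s - 2)*(s + 7)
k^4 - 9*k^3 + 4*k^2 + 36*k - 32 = (k - 8)*(k - 2)*(k - 1)*(k + 2)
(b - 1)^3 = b^3 - 3*b^2 + 3*b - 1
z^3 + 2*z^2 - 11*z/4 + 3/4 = (z - 1/2)^2*(z + 3)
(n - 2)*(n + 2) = n^2 - 4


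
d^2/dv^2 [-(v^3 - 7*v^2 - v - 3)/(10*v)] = (3 - v^3)/(5*v^3)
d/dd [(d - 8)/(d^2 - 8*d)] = -1/d^2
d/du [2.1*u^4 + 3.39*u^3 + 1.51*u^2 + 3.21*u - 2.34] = 8.4*u^3 + 10.17*u^2 + 3.02*u + 3.21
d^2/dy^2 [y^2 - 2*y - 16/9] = 2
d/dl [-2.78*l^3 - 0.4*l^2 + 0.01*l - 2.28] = -8.34*l^2 - 0.8*l + 0.01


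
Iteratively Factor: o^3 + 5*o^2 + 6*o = (o)*(o^2 + 5*o + 6) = o*(o + 3)*(o + 2)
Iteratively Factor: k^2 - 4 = (k + 2)*(k - 2)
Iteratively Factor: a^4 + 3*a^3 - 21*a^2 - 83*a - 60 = (a - 5)*(a^3 + 8*a^2 + 19*a + 12) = (a - 5)*(a + 3)*(a^2 + 5*a + 4) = (a - 5)*(a + 3)*(a + 4)*(a + 1)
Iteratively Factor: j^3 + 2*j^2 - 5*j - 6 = (j - 2)*(j^2 + 4*j + 3) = (j - 2)*(j + 1)*(j + 3)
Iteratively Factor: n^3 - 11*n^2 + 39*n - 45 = (n - 5)*(n^2 - 6*n + 9) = (n - 5)*(n - 3)*(n - 3)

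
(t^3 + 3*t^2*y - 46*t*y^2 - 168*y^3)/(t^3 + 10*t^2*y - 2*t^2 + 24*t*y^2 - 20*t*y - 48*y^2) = (t - 7*y)/(t - 2)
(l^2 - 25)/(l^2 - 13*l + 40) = (l + 5)/(l - 8)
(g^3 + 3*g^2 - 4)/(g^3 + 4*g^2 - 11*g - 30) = (g^2 + g - 2)/(g^2 + 2*g - 15)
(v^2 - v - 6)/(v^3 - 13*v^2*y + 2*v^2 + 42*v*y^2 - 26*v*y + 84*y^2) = (v - 3)/(v^2 - 13*v*y + 42*y^2)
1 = 1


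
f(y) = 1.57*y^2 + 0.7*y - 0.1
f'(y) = 3.14*y + 0.7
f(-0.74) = 0.24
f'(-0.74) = -1.62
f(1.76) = 6.00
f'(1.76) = 6.23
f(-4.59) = 29.76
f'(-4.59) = -13.71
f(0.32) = 0.28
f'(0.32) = 1.70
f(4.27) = 31.51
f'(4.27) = 14.11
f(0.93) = 1.91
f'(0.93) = 3.62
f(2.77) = 13.89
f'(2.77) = 9.40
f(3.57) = 22.41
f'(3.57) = 11.91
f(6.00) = 60.62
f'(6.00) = 19.54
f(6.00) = 60.62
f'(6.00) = 19.54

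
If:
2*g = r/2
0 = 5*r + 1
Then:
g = -1/20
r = -1/5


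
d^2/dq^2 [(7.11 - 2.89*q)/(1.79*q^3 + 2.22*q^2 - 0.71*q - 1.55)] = (-55.559094*q^5 + 204.46812*q^4 + 416.227534*q^3 + 59.8092900000001*q^2 - 8.547462*q + 62.460212)/(5.735339*q^9 + 21.339306*q^8 + 19.640775*q^7 - 20.886405*q^6 - 44.746815*q^5 - 7.74038400000001*q^4 + 27.202174*q^3 + 13.656585*q^2 - 5.117325*q - 3.723875)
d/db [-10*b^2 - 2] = -20*b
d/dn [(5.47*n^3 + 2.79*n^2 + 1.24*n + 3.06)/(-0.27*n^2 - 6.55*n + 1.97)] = (-1.4769*n^4 - 71.657*n^3 + 14.388*n^2 + 12.645*n + 22.4858)/(0.0729*n^4 + 3.537*n^3 + 41.8387*n^2 - 25.807*n + 3.8809)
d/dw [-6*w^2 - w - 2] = -12*w - 1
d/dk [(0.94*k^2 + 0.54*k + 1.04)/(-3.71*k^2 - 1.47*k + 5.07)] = (0.621600000000001*k^2 + 17.2484*k + 4.2666)/(13.7641*k^4 + 10.9074*k^3 - 35.4585*k^2 - 14.9058*k + 25.7049)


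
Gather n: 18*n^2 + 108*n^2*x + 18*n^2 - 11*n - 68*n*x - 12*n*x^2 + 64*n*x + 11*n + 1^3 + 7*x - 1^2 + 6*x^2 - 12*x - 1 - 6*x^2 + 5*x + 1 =n^2*(108*x + 36) + n*(-12*x^2 - 4*x)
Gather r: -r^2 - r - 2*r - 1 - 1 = -r^2 - 3*r - 2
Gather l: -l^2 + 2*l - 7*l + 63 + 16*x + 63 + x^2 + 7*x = -l^2 - 5*l + x^2 + 23*x + 126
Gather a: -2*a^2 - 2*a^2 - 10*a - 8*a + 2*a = -4*a^2 - 16*a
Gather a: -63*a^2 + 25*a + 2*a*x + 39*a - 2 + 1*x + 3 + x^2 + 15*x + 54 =-63*a^2 + a*(2*x + 64) + x^2 + 16*x + 55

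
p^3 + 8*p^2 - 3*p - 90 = (p - 3)*(p + 5)*(p + 6)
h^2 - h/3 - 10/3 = (h - 2)*(h + 5/3)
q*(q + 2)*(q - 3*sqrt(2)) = q^3 - 3*sqrt(2)*q^2 + 2*q^2 - 6*sqrt(2)*q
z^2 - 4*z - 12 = (z - 6)*(z + 2)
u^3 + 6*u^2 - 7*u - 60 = (u - 3)*(u + 4)*(u + 5)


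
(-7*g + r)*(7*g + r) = -49*g^2 + r^2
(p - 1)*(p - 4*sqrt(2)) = p^2 - 4*sqrt(2)*p - p + 4*sqrt(2)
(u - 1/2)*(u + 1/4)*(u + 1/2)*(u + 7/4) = u^4 + 2*u^3 + 3*u^2/16 - u/2 - 7/64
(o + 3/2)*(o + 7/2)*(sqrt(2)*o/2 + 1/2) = sqrt(2)*o^3/2 + o^2/2 + 5*sqrt(2)*o^2/2 + 5*o/2 + 21*sqrt(2)*o/8 + 21/8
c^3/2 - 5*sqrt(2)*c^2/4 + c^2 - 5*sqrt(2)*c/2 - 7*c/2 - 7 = (c/2 + 1)*(c - 7*sqrt(2)/2)*(c + sqrt(2))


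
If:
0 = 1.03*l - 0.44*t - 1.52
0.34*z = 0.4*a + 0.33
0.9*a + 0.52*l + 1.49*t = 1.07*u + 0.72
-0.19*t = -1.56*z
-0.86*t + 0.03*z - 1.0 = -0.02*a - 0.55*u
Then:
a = 1.11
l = 9.44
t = 18.64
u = 30.81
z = 2.27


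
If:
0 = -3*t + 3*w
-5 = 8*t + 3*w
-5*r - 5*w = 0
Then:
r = 5/11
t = -5/11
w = -5/11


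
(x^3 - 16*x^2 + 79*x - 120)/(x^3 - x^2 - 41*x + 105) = (x - 8)/(x + 7)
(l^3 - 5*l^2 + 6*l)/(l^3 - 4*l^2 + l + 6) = l/(l + 1)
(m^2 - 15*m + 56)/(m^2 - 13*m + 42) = (m - 8)/(m - 6)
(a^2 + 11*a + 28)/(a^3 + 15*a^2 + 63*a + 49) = (a + 4)/(a^2 + 8*a + 7)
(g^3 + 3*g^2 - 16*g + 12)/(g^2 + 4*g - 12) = g - 1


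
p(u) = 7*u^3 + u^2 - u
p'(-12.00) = 2999.00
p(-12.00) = -11940.00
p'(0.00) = -1.00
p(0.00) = 0.00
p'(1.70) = 63.09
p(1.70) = 35.58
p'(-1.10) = 22.21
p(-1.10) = -7.01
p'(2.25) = 109.81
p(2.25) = 82.55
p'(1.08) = 25.65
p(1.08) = 8.90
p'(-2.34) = 109.31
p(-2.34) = -81.87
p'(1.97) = 84.44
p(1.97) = 55.43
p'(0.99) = 21.56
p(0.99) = 6.78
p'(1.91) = 79.43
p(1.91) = 50.51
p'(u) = 21*u^2 + 2*u - 1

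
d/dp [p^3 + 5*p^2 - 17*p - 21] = 3*p^2 + 10*p - 17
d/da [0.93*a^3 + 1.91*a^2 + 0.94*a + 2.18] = 2.79*a^2 + 3.82*a + 0.94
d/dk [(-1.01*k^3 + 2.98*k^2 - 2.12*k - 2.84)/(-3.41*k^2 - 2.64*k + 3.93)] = (3.4441*k^4 + 5.3328*k^3 - 27.0043*k^2 + 4.054*k - 15.8292)/(11.6281*k^4 + 18.0048*k^3 - 19.833*k^2 - 20.7504*k + 15.4449)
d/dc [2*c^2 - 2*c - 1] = 4*c - 2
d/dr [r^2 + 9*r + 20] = 2*r + 9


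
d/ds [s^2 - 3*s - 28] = 2*s - 3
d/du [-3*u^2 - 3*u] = -6*u - 3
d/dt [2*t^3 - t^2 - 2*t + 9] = 6*t^2 - 2*t - 2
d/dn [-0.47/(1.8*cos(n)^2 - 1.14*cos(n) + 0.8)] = (0.5358 - 1.692*cos(n))*sin(n)/(1.8*cos(n)^2 - 1.14*cos(n) + 0.8)^2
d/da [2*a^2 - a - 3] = 4*a - 1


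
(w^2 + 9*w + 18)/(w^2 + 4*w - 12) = (w + 3)/(w - 2)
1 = 1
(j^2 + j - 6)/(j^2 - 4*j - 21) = (j - 2)/(j - 7)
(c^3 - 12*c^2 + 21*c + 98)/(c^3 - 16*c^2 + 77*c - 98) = (c + 2)/(c - 2)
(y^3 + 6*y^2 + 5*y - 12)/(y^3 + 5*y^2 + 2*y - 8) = (y + 3)/(y + 2)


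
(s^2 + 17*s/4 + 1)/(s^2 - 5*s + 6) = (s^2 + 17*s/4 + 1)/(s^2 - 5*s + 6)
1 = 1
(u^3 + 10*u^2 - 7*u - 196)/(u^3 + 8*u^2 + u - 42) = (u^2 + 3*u - 28)/(u^2 + u - 6)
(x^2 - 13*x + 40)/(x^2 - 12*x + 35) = (x - 8)/(x - 7)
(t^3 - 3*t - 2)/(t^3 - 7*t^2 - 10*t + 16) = (t^3 - 3*t - 2)/(t^3 - 7*t^2 - 10*t + 16)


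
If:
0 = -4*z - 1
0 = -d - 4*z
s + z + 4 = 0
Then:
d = 1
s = -15/4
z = -1/4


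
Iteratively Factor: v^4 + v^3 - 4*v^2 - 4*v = (v + 1)*(v^3 - 4*v) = (v + 1)*(v + 2)*(v^2 - 2*v) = v*(v + 1)*(v + 2)*(v - 2)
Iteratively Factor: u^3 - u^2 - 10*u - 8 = (u + 2)*(u^2 - 3*u - 4) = (u - 4)*(u + 2)*(u + 1)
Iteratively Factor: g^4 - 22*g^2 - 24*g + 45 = (g + 3)*(g^3 - 3*g^2 - 13*g + 15) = (g - 1)*(g + 3)*(g^2 - 2*g - 15) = (g - 1)*(g + 3)^2*(g - 5)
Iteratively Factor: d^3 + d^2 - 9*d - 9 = (d - 3)*(d^2 + 4*d + 3) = (d - 3)*(d + 3)*(d + 1)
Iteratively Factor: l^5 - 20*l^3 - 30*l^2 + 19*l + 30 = (l - 1)*(l^4 + l^3 - 19*l^2 - 49*l - 30) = (l - 1)*(l + 1)*(l^3 - 19*l - 30) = (l - 1)*(l + 1)*(l + 2)*(l^2 - 2*l - 15) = (l - 1)*(l + 1)*(l + 2)*(l + 3)*(l - 5)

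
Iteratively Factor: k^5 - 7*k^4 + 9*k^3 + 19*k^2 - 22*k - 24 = (k - 2)*(k^4 - 5*k^3 - k^2 + 17*k + 12) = (k - 2)*(k + 1)*(k^3 - 6*k^2 + 5*k + 12) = (k - 3)*(k - 2)*(k + 1)*(k^2 - 3*k - 4) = (k - 4)*(k - 3)*(k - 2)*(k + 1)*(k + 1)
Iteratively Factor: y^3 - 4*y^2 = (y)*(y^2 - 4*y) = y^2*(y - 4)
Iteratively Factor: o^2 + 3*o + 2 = (o + 1)*(o + 2)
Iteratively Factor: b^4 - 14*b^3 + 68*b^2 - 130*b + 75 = (b - 5)*(b^3 - 9*b^2 + 23*b - 15) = (b - 5)^2*(b^2 - 4*b + 3) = (b - 5)^2*(b - 1)*(b - 3)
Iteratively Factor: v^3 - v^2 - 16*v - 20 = (v + 2)*(v^2 - 3*v - 10) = (v - 5)*(v + 2)*(v + 2)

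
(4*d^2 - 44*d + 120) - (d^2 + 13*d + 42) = 3*d^2 - 57*d + 78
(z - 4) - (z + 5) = -9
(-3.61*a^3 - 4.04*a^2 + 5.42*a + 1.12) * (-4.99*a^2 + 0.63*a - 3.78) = 18.0139*a^5 + 17.8853*a^4 - 15.9452*a^3 + 13.097*a^2 - 19.782*a - 4.2336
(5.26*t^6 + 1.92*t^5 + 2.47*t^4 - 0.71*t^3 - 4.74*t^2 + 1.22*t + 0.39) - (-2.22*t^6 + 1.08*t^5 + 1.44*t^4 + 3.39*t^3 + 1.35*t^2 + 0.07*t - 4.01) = 7.48*t^6 + 0.84*t^5 + 1.03*t^4 - 4.1*t^3 - 6.09*t^2 + 1.15*t + 4.4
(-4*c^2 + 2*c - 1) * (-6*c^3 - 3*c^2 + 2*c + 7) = 24*c^5 - 8*c^3 - 21*c^2 + 12*c - 7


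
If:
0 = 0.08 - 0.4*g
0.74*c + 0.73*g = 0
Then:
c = -0.20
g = 0.20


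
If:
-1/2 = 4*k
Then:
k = -1/8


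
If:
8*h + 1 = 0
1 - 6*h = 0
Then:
No Solution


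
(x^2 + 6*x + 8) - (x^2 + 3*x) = 3*x + 8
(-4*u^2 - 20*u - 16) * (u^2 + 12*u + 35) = -4*u^4 - 68*u^3 - 396*u^2 - 892*u - 560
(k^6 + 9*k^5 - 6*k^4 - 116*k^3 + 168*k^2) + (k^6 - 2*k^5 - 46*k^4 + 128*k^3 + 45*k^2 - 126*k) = 2*k^6 + 7*k^5 - 52*k^4 + 12*k^3 + 213*k^2 - 126*k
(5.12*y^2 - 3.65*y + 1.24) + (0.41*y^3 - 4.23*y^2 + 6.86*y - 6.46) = 0.41*y^3 + 0.89*y^2 + 3.21*y - 5.22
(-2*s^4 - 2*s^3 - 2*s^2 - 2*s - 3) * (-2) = 4*s^4 + 4*s^3 + 4*s^2 + 4*s + 6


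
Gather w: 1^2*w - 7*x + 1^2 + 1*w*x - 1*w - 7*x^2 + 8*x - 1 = w*x - 7*x^2 + x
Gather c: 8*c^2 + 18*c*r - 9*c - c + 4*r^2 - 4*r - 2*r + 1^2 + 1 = 8*c^2 + c*(18*r - 10) + 4*r^2 - 6*r + 2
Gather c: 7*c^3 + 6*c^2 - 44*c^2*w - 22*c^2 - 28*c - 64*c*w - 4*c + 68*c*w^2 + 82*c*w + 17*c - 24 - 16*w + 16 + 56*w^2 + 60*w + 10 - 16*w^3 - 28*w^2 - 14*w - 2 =7*c^3 + c^2*(-44*w - 16) + c*(68*w^2 + 18*w - 15) - 16*w^3 + 28*w^2 + 30*w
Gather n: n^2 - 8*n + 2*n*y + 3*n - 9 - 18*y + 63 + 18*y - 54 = n^2 + n*(2*y - 5)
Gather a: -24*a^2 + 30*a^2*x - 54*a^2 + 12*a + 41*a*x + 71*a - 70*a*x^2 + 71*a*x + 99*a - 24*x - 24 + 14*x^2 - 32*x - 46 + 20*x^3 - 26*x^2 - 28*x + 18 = a^2*(30*x - 78) + a*(-70*x^2 + 112*x + 182) + 20*x^3 - 12*x^2 - 84*x - 52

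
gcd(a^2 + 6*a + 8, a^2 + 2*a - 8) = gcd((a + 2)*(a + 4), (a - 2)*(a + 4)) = a + 4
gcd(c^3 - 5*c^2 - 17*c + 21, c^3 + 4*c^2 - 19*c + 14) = c - 1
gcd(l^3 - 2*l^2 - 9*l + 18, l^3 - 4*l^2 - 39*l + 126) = l - 3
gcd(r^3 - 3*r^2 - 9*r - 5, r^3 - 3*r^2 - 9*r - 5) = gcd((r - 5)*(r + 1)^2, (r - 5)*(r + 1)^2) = r^3 - 3*r^2 - 9*r - 5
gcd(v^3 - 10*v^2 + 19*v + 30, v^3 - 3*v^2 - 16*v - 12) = v^2 - 5*v - 6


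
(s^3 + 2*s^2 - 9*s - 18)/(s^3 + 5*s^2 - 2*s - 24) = (s^2 - s - 6)/(s^2 + 2*s - 8)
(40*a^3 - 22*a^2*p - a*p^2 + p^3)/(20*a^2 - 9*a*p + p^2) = (-10*a^2 + 3*a*p + p^2)/(-5*a + p)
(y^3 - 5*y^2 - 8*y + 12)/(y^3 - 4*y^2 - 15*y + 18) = (y + 2)/(y + 3)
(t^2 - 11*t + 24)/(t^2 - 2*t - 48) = (t - 3)/(t + 6)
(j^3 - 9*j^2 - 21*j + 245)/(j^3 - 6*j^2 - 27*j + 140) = (j - 7)/(j - 4)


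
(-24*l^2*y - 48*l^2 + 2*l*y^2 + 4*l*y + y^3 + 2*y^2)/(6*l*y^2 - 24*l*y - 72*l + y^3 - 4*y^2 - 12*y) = (-4*l + y)/(y - 6)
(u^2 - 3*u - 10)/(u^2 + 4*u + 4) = (u - 5)/(u + 2)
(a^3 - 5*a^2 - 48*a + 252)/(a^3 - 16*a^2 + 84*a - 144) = (a + 7)/(a - 4)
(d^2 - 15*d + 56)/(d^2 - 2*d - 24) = (-d^2 + 15*d - 56)/(-d^2 + 2*d + 24)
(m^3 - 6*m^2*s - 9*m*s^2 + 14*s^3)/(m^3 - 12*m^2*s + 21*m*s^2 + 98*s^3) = (-m + s)/(-m + 7*s)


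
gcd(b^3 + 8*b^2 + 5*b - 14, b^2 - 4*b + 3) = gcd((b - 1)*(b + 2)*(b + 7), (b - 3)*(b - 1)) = b - 1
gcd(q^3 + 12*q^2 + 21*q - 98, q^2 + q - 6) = q - 2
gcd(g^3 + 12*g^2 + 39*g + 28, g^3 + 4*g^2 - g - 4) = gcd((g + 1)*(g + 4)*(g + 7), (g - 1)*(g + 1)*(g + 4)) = g^2 + 5*g + 4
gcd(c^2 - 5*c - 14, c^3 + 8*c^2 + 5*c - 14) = c + 2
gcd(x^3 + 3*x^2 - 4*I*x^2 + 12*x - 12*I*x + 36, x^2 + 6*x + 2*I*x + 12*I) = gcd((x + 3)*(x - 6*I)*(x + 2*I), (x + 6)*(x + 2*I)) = x + 2*I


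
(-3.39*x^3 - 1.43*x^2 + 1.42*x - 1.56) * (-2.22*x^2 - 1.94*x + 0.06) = 7.5258*x^5 + 9.7512*x^4 - 0.5816*x^3 + 0.622600000000001*x^2 + 3.1116*x - 0.0936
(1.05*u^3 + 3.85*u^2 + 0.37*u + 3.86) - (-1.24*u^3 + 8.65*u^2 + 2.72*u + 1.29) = 2.29*u^3 - 4.8*u^2 - 2.35*u + 2.57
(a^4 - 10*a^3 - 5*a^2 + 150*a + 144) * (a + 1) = a^5 - 9*a^4 - 15*a^3 + 145*a^2 + 294*a + 144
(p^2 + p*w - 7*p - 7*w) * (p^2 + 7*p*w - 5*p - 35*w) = p^4 + 8*p^3*w - 12*p^3 + 7*p^2*w^2 - 96*p^2*w + 35*p^2 - 84*p*w^2 + 280*p*w + 245*w^2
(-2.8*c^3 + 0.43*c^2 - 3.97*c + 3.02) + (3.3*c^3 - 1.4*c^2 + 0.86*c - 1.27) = 0.5*c^3 - 0.97*c^2 - 3.11*c + 1.75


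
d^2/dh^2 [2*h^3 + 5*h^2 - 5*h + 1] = 12*h + 10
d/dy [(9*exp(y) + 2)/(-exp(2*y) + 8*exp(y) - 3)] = (9*exp(2*y) + 4*exp(y) - 43)*exp(y)/(exp(4*y) - 16*exp(3*y) + 70*exp(2*y) - 48*exp(y) + 9)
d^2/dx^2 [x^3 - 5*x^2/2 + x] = 6*x - 5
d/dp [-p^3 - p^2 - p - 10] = -3*p^2 - 2*p - 1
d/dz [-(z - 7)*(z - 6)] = 13 - 2*z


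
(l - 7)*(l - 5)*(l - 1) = l^3 - 13*l^2 + 47*l - 35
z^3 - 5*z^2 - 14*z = z*(z - 7)*(z + 2)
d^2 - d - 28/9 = (d - 7/3)*(d + 4/3)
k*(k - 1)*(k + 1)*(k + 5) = k^4 + 5*k^3 - k^2 - 5*k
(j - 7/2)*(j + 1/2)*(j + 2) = j^3 - j^2 - 31*j/4 - 7/2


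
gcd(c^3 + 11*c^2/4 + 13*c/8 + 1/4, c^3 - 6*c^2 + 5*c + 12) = 1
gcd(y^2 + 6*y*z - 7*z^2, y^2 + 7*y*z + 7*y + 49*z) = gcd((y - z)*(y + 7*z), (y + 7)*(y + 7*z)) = y + 7*z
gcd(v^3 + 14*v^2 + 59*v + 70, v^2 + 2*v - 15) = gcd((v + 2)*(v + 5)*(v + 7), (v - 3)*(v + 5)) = v + 5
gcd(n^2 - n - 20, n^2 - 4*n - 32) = n + 4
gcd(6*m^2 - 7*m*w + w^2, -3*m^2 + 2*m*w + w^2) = -m + w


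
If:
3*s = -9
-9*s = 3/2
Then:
No Solution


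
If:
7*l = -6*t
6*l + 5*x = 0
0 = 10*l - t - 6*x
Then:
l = 0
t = 0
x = 0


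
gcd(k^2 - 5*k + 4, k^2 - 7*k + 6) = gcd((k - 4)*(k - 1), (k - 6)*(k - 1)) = k - 1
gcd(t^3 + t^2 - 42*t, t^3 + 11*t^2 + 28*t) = t^2 + 7*t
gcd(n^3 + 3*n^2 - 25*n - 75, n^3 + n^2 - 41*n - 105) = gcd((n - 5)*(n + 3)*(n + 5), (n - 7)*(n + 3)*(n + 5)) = n^2 + 8*n + 15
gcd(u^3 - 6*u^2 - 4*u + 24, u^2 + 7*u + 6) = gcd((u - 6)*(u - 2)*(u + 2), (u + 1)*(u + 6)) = 1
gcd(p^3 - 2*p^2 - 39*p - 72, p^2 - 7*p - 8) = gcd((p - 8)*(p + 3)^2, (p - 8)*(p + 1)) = p - 8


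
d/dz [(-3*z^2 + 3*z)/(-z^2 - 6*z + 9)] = 3*(7*z^2 - 18*z + 9)/(z^4 + 12*z^3 + 18*z^2 - 108*z + 81)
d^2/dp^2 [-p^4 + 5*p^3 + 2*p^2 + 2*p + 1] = -12*p^2 + 30*p + 4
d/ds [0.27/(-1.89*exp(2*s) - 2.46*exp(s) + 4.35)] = (1.0206*exp(s) + 0.6642)*exp(s)/(1.89*exp(2*s) + 2.46*exp(s) - 4.35)^2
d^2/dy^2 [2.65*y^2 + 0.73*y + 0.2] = 5.30000000000000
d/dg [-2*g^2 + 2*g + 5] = 2 - 4*g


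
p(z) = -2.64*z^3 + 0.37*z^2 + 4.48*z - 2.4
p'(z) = -7.92*z^2 + 0.74*z + 4.48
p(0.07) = -2.09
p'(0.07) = 4.49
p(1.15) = -0.77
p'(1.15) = -5.14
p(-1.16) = -2.98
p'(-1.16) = -7.04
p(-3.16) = 70.44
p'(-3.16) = -76.94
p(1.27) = -1.52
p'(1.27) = -7.35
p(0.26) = -1.26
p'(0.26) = 4.14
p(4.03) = -151.13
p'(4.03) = -121.17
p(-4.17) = 176.78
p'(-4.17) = -136.33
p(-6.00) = 554.28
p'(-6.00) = -285.08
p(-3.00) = 58.77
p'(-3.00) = -69.02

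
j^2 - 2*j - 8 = (j - 4)*(j + 2)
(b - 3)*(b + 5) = b^2 + 2*b - 15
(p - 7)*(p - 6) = p^2 - 13*p + 42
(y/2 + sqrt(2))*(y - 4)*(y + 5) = y^3/2 + y^2/2 + sqrt(2)*y^2 - 10*y + sqrt(2)*y - 20*sqrt(2)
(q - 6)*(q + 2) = q^2 - 4*q - 12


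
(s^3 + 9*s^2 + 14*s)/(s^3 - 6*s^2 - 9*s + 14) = s*(s + 7)/(s^2 - 8*s + 7)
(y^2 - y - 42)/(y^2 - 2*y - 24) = (-y^2 + y + 42)/(-y^2 + 2*y + 24)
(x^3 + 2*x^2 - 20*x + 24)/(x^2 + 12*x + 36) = (x^2 - 4*x + 4)/(x + 6)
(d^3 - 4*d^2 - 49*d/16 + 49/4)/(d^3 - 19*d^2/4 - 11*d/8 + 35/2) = (4*d - 7)/(2*(2*d - 5))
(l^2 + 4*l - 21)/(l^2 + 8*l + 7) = (l - 3)/(l + 1)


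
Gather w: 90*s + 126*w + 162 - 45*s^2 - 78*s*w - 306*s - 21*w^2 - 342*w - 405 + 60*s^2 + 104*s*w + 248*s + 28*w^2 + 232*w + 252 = 15*s^2 + 32*s + 7*w^2 + w*(26*s + 16) + 9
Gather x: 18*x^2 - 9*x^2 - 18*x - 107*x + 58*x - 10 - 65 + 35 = 9*x^2 - 67*x - 40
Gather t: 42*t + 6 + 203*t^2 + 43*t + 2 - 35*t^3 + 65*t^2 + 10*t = -35*t^3 + 268*t^2 + 95*t + 8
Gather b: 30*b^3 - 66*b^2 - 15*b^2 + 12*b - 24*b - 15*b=30*b^3 - 81*b^2 - 27*b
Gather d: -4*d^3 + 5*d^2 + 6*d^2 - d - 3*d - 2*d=-4*d^3 + 11*d^2 - 6*d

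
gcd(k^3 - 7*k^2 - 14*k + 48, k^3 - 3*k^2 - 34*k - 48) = k^2 - 5*k - 24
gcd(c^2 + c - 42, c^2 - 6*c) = c - 6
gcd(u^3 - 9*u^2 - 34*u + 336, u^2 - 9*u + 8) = u - 8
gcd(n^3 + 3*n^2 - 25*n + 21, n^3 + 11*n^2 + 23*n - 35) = n^2 + 6*n - 7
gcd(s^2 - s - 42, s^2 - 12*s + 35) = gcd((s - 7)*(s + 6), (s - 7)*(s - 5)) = s - 7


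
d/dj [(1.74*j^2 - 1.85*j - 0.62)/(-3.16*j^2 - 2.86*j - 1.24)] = (-10.8224*j^2 - 8.2336*j + 0.5208)/(9.9856*j^4 + 18.0752*j^3 + 16.0164*j^2 + 7.0928*j + 1.5376)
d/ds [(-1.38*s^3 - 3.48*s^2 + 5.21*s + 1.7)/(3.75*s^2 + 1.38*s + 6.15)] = (-5.175*s^4 - 3.8088*s^3 - 49.8009*s^2 - 55.554*s + 29.6955)/(14.0625*s^4 + 10.35*s^3 + 48.0294*s^2 + 16.974*s + 37.8225)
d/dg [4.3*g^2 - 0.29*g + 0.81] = 8.6*g - 0.29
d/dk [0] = 0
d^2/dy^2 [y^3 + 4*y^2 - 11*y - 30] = 6*y + 8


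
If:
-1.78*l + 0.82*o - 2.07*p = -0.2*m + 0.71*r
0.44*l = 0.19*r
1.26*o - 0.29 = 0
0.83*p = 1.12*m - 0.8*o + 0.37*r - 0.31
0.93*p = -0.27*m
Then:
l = 0.12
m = 0.29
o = 0.23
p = -0.08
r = 0.28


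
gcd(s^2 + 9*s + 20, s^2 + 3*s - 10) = s + 5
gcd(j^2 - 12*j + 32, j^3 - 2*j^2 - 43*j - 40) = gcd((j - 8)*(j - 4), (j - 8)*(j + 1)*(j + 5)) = j - 8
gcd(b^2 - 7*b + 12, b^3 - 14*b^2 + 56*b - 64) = b - 4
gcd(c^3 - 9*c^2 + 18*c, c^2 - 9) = c - 3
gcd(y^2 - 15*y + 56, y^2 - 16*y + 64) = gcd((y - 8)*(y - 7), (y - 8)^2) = y - 8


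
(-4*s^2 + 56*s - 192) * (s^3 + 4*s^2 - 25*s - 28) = -4*s^5 + 40*s^4 + 132*s^3 - 2056*s^2 + 3232*s + 5376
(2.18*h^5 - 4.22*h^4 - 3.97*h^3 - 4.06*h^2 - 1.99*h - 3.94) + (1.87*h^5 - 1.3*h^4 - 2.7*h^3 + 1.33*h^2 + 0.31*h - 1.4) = 4.05*h^5 - 5.52*h^4 - 6.67*h^3 - 2.73*h^2 - 1.68*h - 5.34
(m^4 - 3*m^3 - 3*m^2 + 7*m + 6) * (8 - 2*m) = -2*m^5 + 14*m^4 - 18*m^3 - 38*m^2 + 44*m + 48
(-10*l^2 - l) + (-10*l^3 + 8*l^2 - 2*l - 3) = -10*l^3 - 2*l^2 - 3*l - 3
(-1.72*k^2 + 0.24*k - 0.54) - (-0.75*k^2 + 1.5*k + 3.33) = -0.97*k^2 - 1.26*k - 3.87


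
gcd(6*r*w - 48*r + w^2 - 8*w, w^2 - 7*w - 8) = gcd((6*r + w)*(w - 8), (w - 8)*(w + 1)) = w - 8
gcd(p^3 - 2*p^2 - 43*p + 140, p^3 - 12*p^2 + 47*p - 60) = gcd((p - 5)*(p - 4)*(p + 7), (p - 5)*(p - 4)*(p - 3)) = p^2 - 9*p + 20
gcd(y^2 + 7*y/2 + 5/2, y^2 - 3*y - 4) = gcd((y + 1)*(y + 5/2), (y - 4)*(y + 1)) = y + 1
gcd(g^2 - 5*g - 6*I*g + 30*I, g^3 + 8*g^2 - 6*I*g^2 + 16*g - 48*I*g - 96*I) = g - 6*I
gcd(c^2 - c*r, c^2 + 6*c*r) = c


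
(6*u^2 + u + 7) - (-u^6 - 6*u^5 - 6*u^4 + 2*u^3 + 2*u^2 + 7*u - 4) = u^6 + 6*u^5 + 6*u^4 - 2*u^3 + 4*u^2 - 6*u + 11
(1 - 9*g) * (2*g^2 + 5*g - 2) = -18*g^3 - 43*g^2 + 23*g - 2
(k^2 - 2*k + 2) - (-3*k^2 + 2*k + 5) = 4*k^2 - 4*k - 3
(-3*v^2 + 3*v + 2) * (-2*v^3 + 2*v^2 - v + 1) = 6*v^5 - 12*v^4 + 5*v^3 - 2*v^2 + v + 2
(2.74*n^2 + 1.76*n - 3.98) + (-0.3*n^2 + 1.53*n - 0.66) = 2.44*n^2 + 3.29*n - 4.64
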